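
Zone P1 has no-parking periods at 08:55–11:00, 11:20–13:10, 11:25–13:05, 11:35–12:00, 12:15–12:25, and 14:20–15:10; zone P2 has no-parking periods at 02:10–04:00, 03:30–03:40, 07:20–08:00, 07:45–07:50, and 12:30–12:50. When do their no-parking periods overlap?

12:30-12:50

First set merges to 08:55-11:00, 11:20-13:10, 14:20-15:10.
Second set merges to 02:10-04:00, 07:20-08:00, 12:30-12:50.
08:55-11:00 meets no B interval.
11:20-13:10 ∩ B → 12:30-12:50.
14:20-15:10 meets no B interval.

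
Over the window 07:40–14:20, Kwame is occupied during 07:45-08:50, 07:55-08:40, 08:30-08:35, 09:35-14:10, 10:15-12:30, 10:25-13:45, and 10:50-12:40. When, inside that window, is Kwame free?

07:40–07:45, 08:50–09:35, 14:10–14:20

Covered (merged): 07:45–08:50, 09:35–14:10.
Complement within 07:40–14:20: 07:40–07:45, 08:50–09:35, 14:10–14:20.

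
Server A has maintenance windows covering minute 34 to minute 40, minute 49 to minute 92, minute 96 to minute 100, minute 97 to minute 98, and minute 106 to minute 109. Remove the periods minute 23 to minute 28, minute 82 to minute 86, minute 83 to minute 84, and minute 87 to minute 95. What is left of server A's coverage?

minute 34 to minute 40, minute 49 to minute 82, minute 86 to minute 87, minute 96 to minute 100, minute 106 to minute 109

Merge the first list: minute 34 to minute 40, minute 49 to minute 92, minute 96 to minute 100, minute 106 to minute 109.
Merge the second list: minute 23 to minute 28, minute 82 to minute 86, minute 87 to minute 95.
minute 34 to minute 40: no B overlap → unchanged.
minute 49 to minute 92 minus B → minute 49 to minute 82, minute 86 to minute 87.
minute 96 to minute 100: no B overlap → unchanged.
minute 106 to minute 109: no B overlap → unchanged.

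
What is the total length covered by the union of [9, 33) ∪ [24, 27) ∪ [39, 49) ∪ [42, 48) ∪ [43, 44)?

Merged: [9, 33), [39, 49).
Lengths: 24 + 10 = 34.

34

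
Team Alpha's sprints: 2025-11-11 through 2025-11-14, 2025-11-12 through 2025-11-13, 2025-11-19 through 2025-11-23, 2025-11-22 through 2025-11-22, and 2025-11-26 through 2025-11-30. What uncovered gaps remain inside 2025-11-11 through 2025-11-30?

The merged coverage is 2025-11-11 through 2025-11-14, 2025-11-19 through 2025-11-23, 2025-11-26 through 2025-11-30.
Complement within 2025-11-11 through 2025-11-30: 2025-11-15 through 2025-11-18, 2025-11-24 through 2025-11-25.

2025-11-15 through 2025-11-18, 2025-11-24 through 2025-11-25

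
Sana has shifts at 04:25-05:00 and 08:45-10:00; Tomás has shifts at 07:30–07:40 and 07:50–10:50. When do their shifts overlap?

08:45–10:00

04:25–05:00 meets no B interval.
08:45–10:00 ∩ B → 08:45–10:00.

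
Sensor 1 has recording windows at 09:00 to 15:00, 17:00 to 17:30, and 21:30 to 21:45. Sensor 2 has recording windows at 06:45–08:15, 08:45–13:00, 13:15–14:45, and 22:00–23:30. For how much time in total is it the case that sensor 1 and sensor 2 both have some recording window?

5 h 30 min

A ∩ B = 09:00–13:00, 13:15–14:45.
Total: 4 h + 1 h 30 min = 5 h 30 min.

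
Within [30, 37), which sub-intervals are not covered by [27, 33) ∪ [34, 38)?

[33, 34)

Covered (merged): [27, 33), [34, 38).
Uncovered inside [30, 37): [33, 34).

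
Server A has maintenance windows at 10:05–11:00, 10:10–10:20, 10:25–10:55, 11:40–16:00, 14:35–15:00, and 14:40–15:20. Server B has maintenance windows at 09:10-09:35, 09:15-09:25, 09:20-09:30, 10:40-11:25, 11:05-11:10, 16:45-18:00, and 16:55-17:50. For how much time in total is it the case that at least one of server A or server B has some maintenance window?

7 h 20 min

Merge the first list: 10:05–11:00, 11:40–16:00.
Merge the second list: 09:10–09:35, 10:40–11:25, 16:45–18:00.
A ∪ B = 09:10–09:35, 10:05–11:25, 11:40–16:00, 16:45–18:00.
Total: 25 min + 1 h 20 min + 4 h 20 min + 1 h 15 min = 7 h 20 min.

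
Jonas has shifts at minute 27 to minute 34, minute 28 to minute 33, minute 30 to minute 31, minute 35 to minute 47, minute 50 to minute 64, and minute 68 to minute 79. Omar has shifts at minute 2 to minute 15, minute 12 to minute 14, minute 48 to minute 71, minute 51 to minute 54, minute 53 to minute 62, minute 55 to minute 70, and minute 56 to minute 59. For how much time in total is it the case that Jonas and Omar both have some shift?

First set merges to minute 27 to minute 34, minute 35 to minute 47, minute 50 to minute 64, minute 68 to minute 79.
Second set merges to minute 2 to minute 15, minute 48 to minute 71.
A ∩ B = minute 50 to minute 64, minute 68 to minute 71.
Total: 14 minutes + 3 minutes = 17 minutes.

17 minutes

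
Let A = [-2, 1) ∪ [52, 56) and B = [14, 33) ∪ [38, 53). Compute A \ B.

[-2, 1) ∪ [53, 56)

[-2, 1): nothing removed.
[52, 56) \ B = [53, 56).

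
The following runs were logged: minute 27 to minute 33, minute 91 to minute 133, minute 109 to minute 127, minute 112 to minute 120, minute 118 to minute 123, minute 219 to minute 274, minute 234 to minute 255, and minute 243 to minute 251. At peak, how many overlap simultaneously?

Walk the sorted start/end points keeping a running depth.
The depth first hits 4 at minute 118.

4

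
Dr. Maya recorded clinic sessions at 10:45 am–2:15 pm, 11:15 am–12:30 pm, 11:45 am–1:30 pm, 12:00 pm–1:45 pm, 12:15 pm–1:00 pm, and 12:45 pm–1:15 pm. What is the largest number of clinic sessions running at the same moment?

At 12:15 pm, 5 of the intervals are simultaneously active.
No point has more.

5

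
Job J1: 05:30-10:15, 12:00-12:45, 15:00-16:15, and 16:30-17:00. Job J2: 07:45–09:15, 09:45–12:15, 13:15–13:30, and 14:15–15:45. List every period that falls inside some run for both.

05:30–10:15 meets the second set on 07:45–09:15, 09:45–10:15.
12:00–12:45 meets the second set on 12:00–12:15.
15:00–16:15 meets the second set on 15:00–15:45.
16:30–17:00: no overlap with the second set.

07:45–09:15, 09:45–10:15, 12:00–12:15, 15:00–15:45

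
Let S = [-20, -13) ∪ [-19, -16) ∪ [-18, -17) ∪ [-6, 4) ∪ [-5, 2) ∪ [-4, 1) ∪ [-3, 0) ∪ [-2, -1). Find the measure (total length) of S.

17

Merged: [-20, -13), [-6, 4).
Lengths: 7 + 10 = 17.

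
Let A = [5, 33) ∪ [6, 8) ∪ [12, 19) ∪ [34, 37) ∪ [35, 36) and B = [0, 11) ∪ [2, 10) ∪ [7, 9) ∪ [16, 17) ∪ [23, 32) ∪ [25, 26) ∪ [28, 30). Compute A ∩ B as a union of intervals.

First set merges to [5, 33), [34, 37).
Second set merges to [0, 11), [16, 17), [23, 32).
[5, 33) meets the second set on [5, 11), [16, 17), [23, 32).
[34, 37): no overlap with the second set.

[5, 11) ∪ [16, 17) ∪ [23, 32)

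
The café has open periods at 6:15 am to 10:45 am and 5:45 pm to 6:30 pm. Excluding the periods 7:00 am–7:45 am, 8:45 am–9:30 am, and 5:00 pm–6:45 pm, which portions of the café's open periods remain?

6:15 am-10:45 am minus B → 6:15 am-7:00 am, 7:45 am-8:45 am, 9:30 am-10:45 am.
5:45 pm-6:30 pm: fully covered by B → removed.

6:15 am-7:00 am, 7:45 am-8:45 am, 9:30 am-10:45 am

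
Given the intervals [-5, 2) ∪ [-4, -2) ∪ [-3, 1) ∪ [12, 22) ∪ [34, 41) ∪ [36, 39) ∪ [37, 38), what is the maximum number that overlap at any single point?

At -3, 3 of the intervals are simultaneously active.
No point has more.

3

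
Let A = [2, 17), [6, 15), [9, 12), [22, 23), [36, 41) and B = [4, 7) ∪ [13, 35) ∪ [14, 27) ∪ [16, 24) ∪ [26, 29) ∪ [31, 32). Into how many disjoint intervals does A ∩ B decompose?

3

Merge the first list: [2, 17), [22, 23), [36, 41).
Merge the second list: [4, 7), [13, 35).
A ∩ B = [4, 7), [13, 17), [22, 23).
That is 3 disjoint pieces.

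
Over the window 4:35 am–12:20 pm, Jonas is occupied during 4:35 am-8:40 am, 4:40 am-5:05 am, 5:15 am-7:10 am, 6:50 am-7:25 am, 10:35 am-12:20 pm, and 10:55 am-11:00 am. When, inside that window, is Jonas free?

8:40 am–10:35 am

Covered (merged): 4:35 am–8:40 am, 10:35 am–12:20 pm.
Uncovered inside 4:35 am–12:20 pm: 8:40 am–10:35 am.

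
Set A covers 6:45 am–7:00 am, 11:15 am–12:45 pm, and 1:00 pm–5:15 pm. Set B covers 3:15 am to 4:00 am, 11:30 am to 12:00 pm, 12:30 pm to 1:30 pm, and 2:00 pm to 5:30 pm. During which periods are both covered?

6:45 am–7:00 am falls entirely outside B.
11:15 am–12:45 pm overlaps B on 11:30 am–12:00 pm, 12:30 pm–12:45 pm.
1:00 pm–5:15 pm overlaps B on 1:00 pm–1:30 pm, 2:00 pm–5:15 pm.

11:30 am–12:00 pm, 12:30 pm–12:45 pm, 1:00 pm–1:30 pm, 2:00 pm–5:15 pm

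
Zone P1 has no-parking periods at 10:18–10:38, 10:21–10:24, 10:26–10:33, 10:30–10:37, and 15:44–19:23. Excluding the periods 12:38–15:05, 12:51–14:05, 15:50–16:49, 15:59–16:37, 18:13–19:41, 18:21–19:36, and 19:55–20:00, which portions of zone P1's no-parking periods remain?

10:18–10:38, 15:44–15:50, 16:49–18:13

A, merged: 10:18–10:38, 15:44–19:23.
B, merged: 12:38–15:05, 15:50–16:49, 18:13–19:41, 19:55–20:00.
10:18–10:38: nothing removed.
15:44–19:23 \ B = 15:44–15:50, 16:49–18:13.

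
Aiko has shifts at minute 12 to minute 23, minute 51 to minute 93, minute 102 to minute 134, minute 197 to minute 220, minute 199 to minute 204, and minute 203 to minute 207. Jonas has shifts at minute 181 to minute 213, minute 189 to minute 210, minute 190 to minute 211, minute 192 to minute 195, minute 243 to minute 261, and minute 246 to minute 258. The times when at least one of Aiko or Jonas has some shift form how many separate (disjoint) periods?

5

Merge the first list: minute 12 to minute 23, minute 51 to minute 93, minute 102 to minute 134, minute 197 to minute 220.
Merge the second list: minute 181 to minute 213, minute 243 to minute 261.
A ∪ B = minute 12 to minute 23, minute 51 to minute 93, minute 102 to minute 134, minute 181 to minute 220, minute 243 to minute 261.
That is 5 disjoint pieces.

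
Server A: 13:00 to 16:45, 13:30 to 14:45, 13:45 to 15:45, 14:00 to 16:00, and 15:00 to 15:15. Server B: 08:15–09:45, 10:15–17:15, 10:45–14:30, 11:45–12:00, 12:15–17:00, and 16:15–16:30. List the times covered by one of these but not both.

Merge the first list: 13:00–16:45.
Merge the second list: 08:15–09:45, 10:15–17:15.
A but not B: none.
B but not A: 08:15–09:45, 10:15–13:00, 16:45–17:15.
Combining gives A △ B.

08:15–09:45, 10:15–13:00, 16:45–17:15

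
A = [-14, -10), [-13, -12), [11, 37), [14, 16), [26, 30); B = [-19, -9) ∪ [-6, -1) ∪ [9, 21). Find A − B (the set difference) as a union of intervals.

Merge the first list: [-14, -10), [11, 37).
[-14, -10): fully covered by B → removed.
[11, 37) minus B → [21, 37).

[21, 37)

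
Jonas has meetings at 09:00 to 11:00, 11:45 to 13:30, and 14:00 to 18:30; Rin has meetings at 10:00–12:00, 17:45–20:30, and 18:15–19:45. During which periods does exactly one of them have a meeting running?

B, merged: 10:00–12:00, 17:45–20:30.
A but not B: 09:00–10:00, 12:00–13:30, 14:00–17:45.
B but not A: 11:00–11:45, 18:30–20:30.
Combining gives A △ B.

09:00–10:00, 11:00–11:45, 12:00–13:30, 14:00–17:45, 18:30–20:30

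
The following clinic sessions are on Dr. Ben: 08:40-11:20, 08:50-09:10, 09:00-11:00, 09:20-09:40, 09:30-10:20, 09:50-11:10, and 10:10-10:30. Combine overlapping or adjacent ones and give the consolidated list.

08:50-09:10 overlaps/touches 08:40-11:20 → extend to 08:40-11:20.
09:00-11:00 overlaps/touches 08:40-11:20 → extend to 08:40-11:20.
09:20-09:40 overlaps/touches 08:40-11:20 → extend to 08:40-11:20.
09:30-10:20 overlaps/touches 08:40-11:20 → extend to 08:40-11:20.
09:50-11:10 overlaps/touches 08:40-11:20 → extend to 08:40-11:20.
10:10-10:30 overlaps/touches 08:40-11:20 → extend to 08:40-11:20.

08:40-11:20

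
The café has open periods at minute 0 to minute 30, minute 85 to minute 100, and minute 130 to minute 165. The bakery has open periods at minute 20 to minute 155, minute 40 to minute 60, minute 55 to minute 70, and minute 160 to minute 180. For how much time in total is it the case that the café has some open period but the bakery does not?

Merge the second list: minute 20 to minute 155, minute 160 to minute 180.
A \ B = minute 0 to minute 20, minute 155 to minute 160.
Total: 20 minutes + 5 minutes = 25 minutes.

25 minutes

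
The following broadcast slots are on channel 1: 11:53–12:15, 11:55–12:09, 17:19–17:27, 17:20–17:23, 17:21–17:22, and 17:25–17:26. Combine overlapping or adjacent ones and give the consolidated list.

11:55–12:09 overlaps/touches 11:53–12:15 → extend to 11:53–12:15.
17:19–17:27 is disjoint → start new block.
17:20–17:23 overlaps/touches 17:19–17:27 → extend to 17:19–17:27.
17:21–17:22 overlaps/touches 17:19–17:27 → extend to 17:19–17:27.
17:25–17:26 overlaps/touches 17:19–17:27 → extend to 17:19–17:27.

11:53–12:15, 17:19–17:27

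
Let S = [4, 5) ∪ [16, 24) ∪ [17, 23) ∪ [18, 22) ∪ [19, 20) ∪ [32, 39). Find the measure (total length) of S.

Merged: [4, 5), [16, 24), [32, 39).
Lengths: 1 + 8 + 7 = 16.

16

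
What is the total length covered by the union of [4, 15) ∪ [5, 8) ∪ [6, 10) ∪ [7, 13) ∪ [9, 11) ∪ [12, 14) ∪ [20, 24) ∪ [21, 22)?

Merged: [4, 15), [20, 24).
Lengths: 11 + 4 = 15.

15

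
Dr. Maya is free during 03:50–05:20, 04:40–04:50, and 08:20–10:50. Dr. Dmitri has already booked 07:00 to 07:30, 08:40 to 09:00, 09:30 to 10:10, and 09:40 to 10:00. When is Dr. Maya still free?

03:50–05:20, 08:20–08:40, 09:00–09:30, 10:10–10:50

First set merges to 03:50–05:20, 08:20–10:50.
Second set merges to 07:00–07:30, 08:40–09:00, 09:30–10:10.
03:50–05:20: nothing removed.
08:20–10:50 \ B = 08:20–08:40, 09:00–09:30, 10:10–10:50.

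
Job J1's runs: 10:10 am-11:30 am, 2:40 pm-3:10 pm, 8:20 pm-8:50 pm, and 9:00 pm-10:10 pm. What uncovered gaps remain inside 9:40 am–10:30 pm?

9:40 am-10:10 am, 11:30 am-2:40 pm, 3:10 pm-8:20 pm, 8:50 pm-9:00 pm, 10:10 pm-10:30 pm

The merged coverage is 10:10 am-11:30 am, 2:40 pm-3:10 pm, 8:20 pm-8:50 pm, 9:00 pm-10:10 pm.
Uncovered inside 9:40 am-10:30 pm: 9:40 am-10:10 am, 11:30 am-2:40 pm, 3:10 pm-8:20 pm, 8:50 pm-9:00 pm, 10:10 pm-10:30 pm.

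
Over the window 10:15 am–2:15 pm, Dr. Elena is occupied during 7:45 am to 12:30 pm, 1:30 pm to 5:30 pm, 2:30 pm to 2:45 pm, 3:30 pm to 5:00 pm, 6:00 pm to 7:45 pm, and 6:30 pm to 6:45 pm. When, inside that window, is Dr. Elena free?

After merging, the occupied span is 7:45 am–12:30 pm, 1:30 pm–5:30 pm, 6:00 pm–7:45 pm.
Complement within 10:15 am–2:15 pm: 12:30 pm–1:30 pm.

12:30 pm–1:30 pm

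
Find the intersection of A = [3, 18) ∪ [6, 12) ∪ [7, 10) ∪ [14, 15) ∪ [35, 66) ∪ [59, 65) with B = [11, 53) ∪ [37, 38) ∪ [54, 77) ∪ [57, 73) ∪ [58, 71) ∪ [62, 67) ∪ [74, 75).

Merge the first list: [3, 18), [35, 66).
Merge the second list: [11, 53), [54, 77).
[3, 18) ∩ B → [11, 18).
[35, 66) ∩ B → [35, 53), [54, 66).

[11, 18) ∪ [35, 53) ∪ [54, 66)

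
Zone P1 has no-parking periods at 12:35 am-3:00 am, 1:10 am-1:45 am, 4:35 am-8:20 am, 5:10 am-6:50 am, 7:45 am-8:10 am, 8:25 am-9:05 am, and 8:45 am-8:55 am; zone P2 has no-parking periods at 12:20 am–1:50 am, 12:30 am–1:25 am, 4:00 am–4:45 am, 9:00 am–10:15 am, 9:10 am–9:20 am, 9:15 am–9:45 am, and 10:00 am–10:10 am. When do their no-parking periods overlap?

12:35 am-1:50 am, 4:35 am-4:45 am, 9:00 am-9:05 am

First set merges to 12:35 am-3:00 am, 4:35 am-8:20 am, 8:25 am-9:05 am.
Second set merges to 12:20 am-1:50 am, 4:00 am-4:45 am, 9:00 am-10:15 am.
12:35 am-3:00 am ∩ B → 12:35 am-1:50 am.
4:35 am-8:20 am ∩ B → 4:35 am-4:45 am.
8:25 am-9:05 am ∩ B → 9:00 am-9:05 am.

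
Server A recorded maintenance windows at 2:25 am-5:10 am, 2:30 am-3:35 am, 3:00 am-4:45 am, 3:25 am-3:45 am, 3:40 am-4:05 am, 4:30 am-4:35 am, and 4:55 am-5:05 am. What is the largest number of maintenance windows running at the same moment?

4

Sweep endpoints in order; track running count of active intervals.
Peak of 4 reached at 3:25 am.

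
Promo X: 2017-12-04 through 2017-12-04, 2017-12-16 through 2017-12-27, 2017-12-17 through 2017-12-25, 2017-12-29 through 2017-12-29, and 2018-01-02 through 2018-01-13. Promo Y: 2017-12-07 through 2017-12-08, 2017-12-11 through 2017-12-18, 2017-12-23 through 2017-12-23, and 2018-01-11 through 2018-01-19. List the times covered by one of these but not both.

2017-12-04 through 2017-12-04, 2017-12-07 through 2017-12-08, 2017-12-11 through 2017-12-15, 2017-12-19 through 2017-12-22, 2017-12-24 through 2017-12-27, 2017-12-29 through 2017-12-29, 2018-01-02 through 2018-01-10, 2018-01-14 through 2018-01-19

Merge the first list: 2017-12-04 through 2017-12-04, 2017-12-16 through 2017-12-27, 2017-12-29 through 2017-12-29, 2018-01-02 through 2018-01-13.
A \ B = 2017-12-04 through 2017-12-04, 2017-12-19 through 2017-12-22, 2017-12-24 through 2017-12-27, 2017-12-29 through 2017-12-29, 2018-01-02 through 2018-01-10.
B \ A = 2017-12-07 through 2017-12-08, 2017-12-11 through 2017-12-15, 2018-01-14 through 2018-01-19.
Union of the two gives the symmetric difference.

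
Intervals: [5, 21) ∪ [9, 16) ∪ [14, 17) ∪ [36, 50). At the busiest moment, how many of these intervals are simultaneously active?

3

Walk the sorted start/end points keeping a running depth.
The depth first hits 3 at 14.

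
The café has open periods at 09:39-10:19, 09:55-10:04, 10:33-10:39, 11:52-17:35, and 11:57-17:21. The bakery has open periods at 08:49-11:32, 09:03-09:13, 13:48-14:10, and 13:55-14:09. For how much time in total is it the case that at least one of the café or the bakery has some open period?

8 h 26 min

Merge the first list: 09:39–10:19, 10:33–10:39, 11:52–17:35.
Merge the second list: 08:49–11:32, 13:48–14:10.
A ∪ B = 08:49–11:32, 11:52–17:35.
Total: 2 h 43 min + 5 h 43 min = 8 h 26 min.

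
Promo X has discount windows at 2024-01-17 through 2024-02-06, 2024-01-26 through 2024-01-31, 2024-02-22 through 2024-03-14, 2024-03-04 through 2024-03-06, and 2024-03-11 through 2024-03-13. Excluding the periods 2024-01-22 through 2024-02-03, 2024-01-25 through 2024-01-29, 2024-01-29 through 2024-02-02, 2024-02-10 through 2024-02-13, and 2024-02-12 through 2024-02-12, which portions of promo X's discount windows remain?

A, merged: 2024-01-17 through 2024-02-06, 2024-02-22 through 2024-03-14.
B, merged: 2024-01-22 through 2024-02-03, 2024-02-10 through 2024-02-13.
2024-01-17 through 2024-02-06 \ B = 2024-01-17 through 2024-01-21, 2024-02-04 through 2024-02-06.
2024-02-22 through 2024-03-14: nothing removed.

2024-01-17 through 2024-01-21, 2024-02-04 through 2024-02-06, 2024-02-22 through 2024-03-14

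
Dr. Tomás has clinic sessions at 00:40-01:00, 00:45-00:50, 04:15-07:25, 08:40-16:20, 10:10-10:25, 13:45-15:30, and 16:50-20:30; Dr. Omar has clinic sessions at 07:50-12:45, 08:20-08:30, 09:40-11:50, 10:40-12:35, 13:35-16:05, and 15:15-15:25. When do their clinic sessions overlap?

08:40–12:45, 13:35–16:05

Merge the first list: 00:40–01:00, 04:15–07:25, 08:40–16:20, 16:50–20:30.
Merge the second list: 07:50–12:45, 13:35–16:05.
00:40–01:00 meets no B interval.
04:15–07:25 meets no B interval.
08:40–16:20 ∩ B → 08:40–12:45, 13:35–16:05.
16:50–20:30 meets no B interval.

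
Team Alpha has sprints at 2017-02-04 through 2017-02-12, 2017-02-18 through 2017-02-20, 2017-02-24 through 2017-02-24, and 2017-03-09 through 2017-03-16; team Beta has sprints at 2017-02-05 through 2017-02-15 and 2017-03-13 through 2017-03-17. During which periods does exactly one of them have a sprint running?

2017-02-04 through 2017-02-04, 2017-02-13 through 2017-02-15, 2017-02-18 through 2017-02-20, 2017-02-24 through 2017-02-24, 2017-03-09 through 2017-03-12, 2017-03-17 through 2017-03-17

A but not B: 2017-02-04 through 2017-02-04, 2017-02-18 through 2017-02-20, 2017-02-24 through 2017-02-24, 2017-03-09 through 2017-03-12.
B but not A: 2017-02-13 through 2017-02-15, 2017-03-17 through 2017-03-17.
Combining gives A △ B.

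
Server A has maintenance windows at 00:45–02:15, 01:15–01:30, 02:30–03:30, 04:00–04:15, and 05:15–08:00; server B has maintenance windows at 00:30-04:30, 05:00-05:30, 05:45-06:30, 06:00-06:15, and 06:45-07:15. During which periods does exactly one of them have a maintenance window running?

Merge the first list: 00:45-02:15, 02:30-03:30, 04:00-04:15, 05:15-08:00.
Merge the second list: 00:30-04:30, 05:00-05:30, 05:45-06:30, 06:45-07:15.
Only in the first: 05:30-05:45, 06:30-06:45, 07:15-08:00.
Only in the second: 00:30-00:45, 02:15-02:30, 03:30-04:00, 04:15-04:30, 05:00-05:15.
Together these are the periods covered by exactly one.

00:30-00:45, 02:15-02:30, 03:30-04:00, 04:15-04:30, 05:00-05:15, 05:30-05:45, 06:30-06:45, 07:15-08:00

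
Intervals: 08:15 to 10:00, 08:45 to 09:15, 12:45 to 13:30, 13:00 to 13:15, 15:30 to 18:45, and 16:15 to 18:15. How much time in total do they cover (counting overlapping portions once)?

Merged: 08:15–10:00, 12:45–13:30, 15:30–18:45.
Lengths: 1 h 45 min + 45 min + 3 h 15 min = 5 h 45 min.

5 h 45 min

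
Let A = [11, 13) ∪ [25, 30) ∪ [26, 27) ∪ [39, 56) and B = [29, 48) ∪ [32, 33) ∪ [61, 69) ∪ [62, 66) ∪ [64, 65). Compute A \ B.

[11, 13) ∪ [25, 29) ∪ [48, 56)

A, merged: [11, 13), [25, 30), [39, 56).
B, merged: [29, 48), [61, 69).
[11, 13): no B overlap → unchanged.
[25, 30) minus B → [25, 29).
[39, 56) minus B → [48, 56).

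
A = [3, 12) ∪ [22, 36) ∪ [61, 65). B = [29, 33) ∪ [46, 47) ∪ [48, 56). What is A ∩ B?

[3, 12) falls entirely outside B.
[22, 36) overlaps B on [29, 33).
[61, 65) falls entirely outside B.

[29, 33)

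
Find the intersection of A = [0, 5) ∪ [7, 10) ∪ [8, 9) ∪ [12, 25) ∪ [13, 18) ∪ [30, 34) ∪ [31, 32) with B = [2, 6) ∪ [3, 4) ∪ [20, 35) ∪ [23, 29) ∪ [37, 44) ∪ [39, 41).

First set merges to [0, 5), [7, 10), [12, 25), [30, 34).
Second set merges to [2, 6), [20, 35), [37, 44).
[0, 5) meets the second set on [2, 5).
[7, 10): no overlap with the second set.
[12, 25) meets the second set on [20, 25).
[30, 34) meets the second set on [30, 34).

[2, 5) ∪ [20, 25) ∪ [30, 34)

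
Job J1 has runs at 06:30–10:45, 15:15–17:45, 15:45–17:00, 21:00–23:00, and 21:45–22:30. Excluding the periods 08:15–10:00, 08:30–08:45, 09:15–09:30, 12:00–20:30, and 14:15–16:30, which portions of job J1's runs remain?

06:30-08:15, 10:00-10:45, 21:00-23:00

First set merges to 06:30-10:45, 15:15-17:45, 21:00-23:00.
Second set merges to 08:15-10:00, 12:00-20:30.
06:30-10:45 minus B → 06:30-08:15, 10:00-10:45.
15:15-17:45: fully covered by B → removed.
21:00-23:00: no B overlap → unchanged.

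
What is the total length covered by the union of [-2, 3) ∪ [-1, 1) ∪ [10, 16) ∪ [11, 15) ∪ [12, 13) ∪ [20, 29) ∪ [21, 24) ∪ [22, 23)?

Merged: [-2, 3), [10, 16), [20, 29).
Lengths: 5 + 6 + 9 = 20.

20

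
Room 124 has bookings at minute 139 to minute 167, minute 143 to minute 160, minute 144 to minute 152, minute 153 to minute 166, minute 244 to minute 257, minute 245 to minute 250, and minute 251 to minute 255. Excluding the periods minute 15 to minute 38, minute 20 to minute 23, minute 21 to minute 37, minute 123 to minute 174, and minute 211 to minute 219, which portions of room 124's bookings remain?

Merge the first list: minute 139 to minute 167, minute 244 to minute 257.
Merge the second list: minute 15 to minute 38, minute 123 to minute 174, minute 211 to minute 219.
minute 139 to minute 167: fully covered by B → removed.
minute 244 to minute 257: no B overlap → unchanged.

minute 244 to minute 257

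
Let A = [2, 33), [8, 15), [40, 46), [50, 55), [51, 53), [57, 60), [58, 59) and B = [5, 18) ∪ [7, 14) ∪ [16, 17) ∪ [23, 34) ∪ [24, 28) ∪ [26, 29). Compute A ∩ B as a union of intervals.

[5, 18) ∪ [23, 33)

First set merges to [2, 33), [40, 46), [50, 55), [57, 60).
Second set merges to [5, 18), [23, 34).
[2, 33) ∩ B → [5, 18), [23, 33).
[40, 46) meets no B interval.
[50, 55) meets no B interval.
[57, 60) meets no B interval.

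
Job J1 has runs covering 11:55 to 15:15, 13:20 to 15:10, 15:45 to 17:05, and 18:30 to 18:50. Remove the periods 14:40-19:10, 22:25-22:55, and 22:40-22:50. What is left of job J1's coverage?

Merge the first list: 11:55–15:15, 15:45–17:05, 18:30–18:50.
Merge the second list: 14:40–19:10, 22:25–22:55.
11:55–15:15 with B removed leaves 11:55–14:40.
15:45–17:05 lies entirely inside B → drops out.
18:30–18:50 lies entirely inside B → drops out.

11:55–14:40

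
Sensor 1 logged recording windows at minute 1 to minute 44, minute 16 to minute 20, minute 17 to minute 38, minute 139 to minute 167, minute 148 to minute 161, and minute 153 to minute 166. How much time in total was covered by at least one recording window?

71 minutes

Merged: minute 1 to minute 44, minute 139 to minute 167.
Lengths: 43 minutes + 28 minutes = 71 minutes.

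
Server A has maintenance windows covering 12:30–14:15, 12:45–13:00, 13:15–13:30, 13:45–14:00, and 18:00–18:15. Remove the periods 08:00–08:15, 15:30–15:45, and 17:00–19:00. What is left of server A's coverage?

First set merges to 12:30-14:15, 18:00-18:15.
12:30-14:15: no B overlap → unchanged.
18:00-18:15: fully covered by B → removed.

12:30-14:15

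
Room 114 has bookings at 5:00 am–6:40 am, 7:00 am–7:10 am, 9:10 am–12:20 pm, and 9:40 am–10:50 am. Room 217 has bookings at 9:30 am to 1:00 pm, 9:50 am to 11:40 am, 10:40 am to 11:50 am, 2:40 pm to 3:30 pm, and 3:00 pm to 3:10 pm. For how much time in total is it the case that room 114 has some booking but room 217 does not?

2 h 10 min

A, merged: 5:00 am–6:40 am, 7:00 am–7:10 am, 9:10 am–12:20 pm.
B, merged: 9:30 am–1:00 pm, 2:40 pm–3:30 pm.
A \ B = 5:00 am–6:40 am, 7:00 am–7:10 am, 9:10 am–9:30 am.
Total: 1 h 40 min + 10 min + 20 min = 2 h 10 min.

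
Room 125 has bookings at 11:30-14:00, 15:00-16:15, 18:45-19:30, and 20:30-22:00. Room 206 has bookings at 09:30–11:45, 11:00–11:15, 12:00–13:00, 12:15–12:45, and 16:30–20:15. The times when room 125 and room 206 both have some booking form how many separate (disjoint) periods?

Second set merges to 09:30–11:45, 12:00–13:00, 16:30–20:15.
A ∩ B = 11:30–11:45, 12:00–13:00, 18:45–19:30.
That is 3 disjoint pieces.

3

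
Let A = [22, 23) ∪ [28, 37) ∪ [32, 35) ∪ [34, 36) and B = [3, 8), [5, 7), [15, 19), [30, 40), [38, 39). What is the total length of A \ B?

3

Merge the first list: [22, 23), [28, 37).
Merge the second list: [3, 8), [15, 19), [30, 40).
A \ B = [22, 23), [28, 30).
Total: 1 + 2 = 3.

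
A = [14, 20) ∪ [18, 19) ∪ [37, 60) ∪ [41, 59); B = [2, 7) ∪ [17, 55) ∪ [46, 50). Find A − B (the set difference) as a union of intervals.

[14, 17) ∪ [55, 60)

Merge the first list: [14, 20), [37, 60).
Merge the second list: [2, 7), [17, 55).
[14, 20) minus B → [14, 17).
[37, 60) minus B → [55, 60).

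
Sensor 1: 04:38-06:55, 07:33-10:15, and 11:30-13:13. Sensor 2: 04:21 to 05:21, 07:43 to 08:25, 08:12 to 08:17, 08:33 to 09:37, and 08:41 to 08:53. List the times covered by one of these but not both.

Second set merges to 04:21–05:21, 07:43–08:25, 08:33–09:37.
A \ B = 05:21–06:55, 07:33–07:43, 08:25–08:33, 09:37–10:15, 11:30–13:13.
B \ A = 04:21–04:38.
Union of the two gives the symmetric difference.

04:21–04:38, 05:21–06:55, 07:33–07:43, 08:25–08:33, 09:37–10:15, 11:30–13:13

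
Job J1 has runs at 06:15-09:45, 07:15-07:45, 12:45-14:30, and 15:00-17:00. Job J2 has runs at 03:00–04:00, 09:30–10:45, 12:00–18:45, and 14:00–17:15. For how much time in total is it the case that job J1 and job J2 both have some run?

A, merged: 06:15-09:45, 12:45-14:30, 15:00-17:00.
B, merged: 03:00-04:00, 09:30-10:45, 12:00-18:45.
A ∩ B = 09:30-09:45, 12:45-14:30, 15:00-17:00.
Total: 15 min + 1 h 45 min + 2 h = 4 h.

4 h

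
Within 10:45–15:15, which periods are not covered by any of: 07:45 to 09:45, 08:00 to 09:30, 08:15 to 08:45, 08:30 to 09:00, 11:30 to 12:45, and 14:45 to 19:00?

The merged coverage is 07:45–09:45, 11:30–12:45, 14:45–19:00.
Complement within 10:45–15:15: 10:45–11:30, 12:45–14:45.

10:45–11:30, 12:45–14:45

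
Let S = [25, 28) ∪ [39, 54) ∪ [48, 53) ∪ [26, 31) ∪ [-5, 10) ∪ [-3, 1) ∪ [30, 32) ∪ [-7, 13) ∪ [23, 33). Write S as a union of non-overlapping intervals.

Sort by start: [-7, 13), [-5, 10), [-3, 1), [23, 33), [25, 28), [26, 31), [30, 32), [39, 54), [48, 53).
[-5, 10) overlaps/touches [-7, 13) → extend to [-7, 13).
[-3, 1) overlaps/touches [-7, 13) → extend to [-7, 13).
[23, 33) is disjoint → start new block.
[25, 28) overlaps/touches [23, 33) → extend to [23, 33).
[26, 31) overlaps/touches [23, 33) → extend to [23, 33).
[30, 32) overlaps/touches [23, 33) → extend to [23, 33).
[39, 54) is disjoint → start new block.
[48, 53) overlaps/touches [39, 54) → extend to [39, 54).

[-7, 13) ∪ [23, 33) ∪ [39, 54)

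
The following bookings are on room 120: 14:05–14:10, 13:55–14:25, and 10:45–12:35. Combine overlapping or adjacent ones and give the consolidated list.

Sort by start: 10:45-12:35, 13:55-14:25, 14:05-14:10.
13:55-14:25 is disjoint → start new block.
14:05-14:10 overlaps/touches 13:55-14:25 → extend to 13:55-14:25.

10:45-12:35, 13:55-14:25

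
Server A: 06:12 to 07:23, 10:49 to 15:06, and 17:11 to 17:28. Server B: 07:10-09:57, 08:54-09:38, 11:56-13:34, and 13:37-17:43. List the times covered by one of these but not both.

06:12–07:10, 07:23–09:57, 10:49–11:56, 13:34–13:37, 15:06–17:11, 17:28–17:43

Merge the second list: 07:10–09:57, 11:56–13:34, 13:37–17:43.
Only in the first: 06:12–07:10, 10:49–11:56, 13:34–13:37.
Only in the second: 07:23–09:57, 15:06–17:11, 17:28–17:43.
Together these are the periods covered by exactly one.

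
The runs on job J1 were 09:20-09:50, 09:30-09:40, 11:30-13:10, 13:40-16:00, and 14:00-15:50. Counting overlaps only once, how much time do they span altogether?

4 h 30 min

Merged: 09:20-09:50, 11:30-13:10, 13:40-16:00.
Lengths: 30 min + 1 h 40 min + 2 h 20 min = 4 h 30 min.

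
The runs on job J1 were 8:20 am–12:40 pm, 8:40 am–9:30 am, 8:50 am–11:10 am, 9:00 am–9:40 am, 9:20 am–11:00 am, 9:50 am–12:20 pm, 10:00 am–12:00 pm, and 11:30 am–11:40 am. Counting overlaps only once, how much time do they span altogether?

Merged: 8:20 am–12:40 pm.
Length: 4 h 20 min.

4 h 20 min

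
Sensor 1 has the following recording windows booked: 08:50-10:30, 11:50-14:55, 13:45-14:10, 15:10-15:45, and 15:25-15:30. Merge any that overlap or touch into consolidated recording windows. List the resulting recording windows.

08:50–10:30, 11:50–14:55, 15:10–15:45

11:50–14:55 is disjoint → start new block.
13:45–14:10 overlaps/touches 11:50–14:55 → extend to 11:50–14:55.
15:10–15:45 is disjoint → start new block.
15:25–15:30 overlaps/touches 15:10–15:45 → extend to 15:10–15:45.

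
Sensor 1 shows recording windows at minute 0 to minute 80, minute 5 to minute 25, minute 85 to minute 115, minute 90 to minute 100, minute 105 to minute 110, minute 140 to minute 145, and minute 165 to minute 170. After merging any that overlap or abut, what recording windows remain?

minute 5 to minute 25 overlaps/touches minute 0 to minute 80 → extend to minute 0 to minute 80.
minute 85 to minute 115 is disjoint → start new block.
minute 90 to minute 100 overlaps/touches minute 85 to minute 115 → extend to minute 85 to minute 115.
minute 105 to minute 110 overlaps/touches minute 85 to minute 115 → extend to minute 85 to minute 115.
minute 140 to minute 145 is disjoint → start new block.
minute 165 to minute 170 is disjoint → start new block.

minute 0 to minute 80, minute 85 to minute 115, minute 140 to minute 145, minute 165 to minute 170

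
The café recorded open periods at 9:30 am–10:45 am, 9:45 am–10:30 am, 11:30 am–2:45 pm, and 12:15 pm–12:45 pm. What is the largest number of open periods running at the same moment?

2

Walk the sorted start/end points keeping a running depth.
The depth first hits 2 at 9:45 am.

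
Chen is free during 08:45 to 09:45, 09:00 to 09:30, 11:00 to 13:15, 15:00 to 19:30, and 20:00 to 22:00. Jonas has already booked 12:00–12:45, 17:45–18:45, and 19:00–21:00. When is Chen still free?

08:45–09:45, 11:00–12:00, 12:45–13:15, 15:00–17:45, 18:45–19:00, 21:00–22:00

Merge the first list: 08:45–09:45, 11:00–13:15, 15:00–19:30, 20:00–22:00.
08:45–09:45 is untouched.
11:00–13:15 with B removed leaves 11:00–12:00, 12:45–13:15.
15:00–19:30 with B removed leaves 15:00–17:45, 18:45–19:00.
20:00–22:00 with B removed leaves 21:00–22:00.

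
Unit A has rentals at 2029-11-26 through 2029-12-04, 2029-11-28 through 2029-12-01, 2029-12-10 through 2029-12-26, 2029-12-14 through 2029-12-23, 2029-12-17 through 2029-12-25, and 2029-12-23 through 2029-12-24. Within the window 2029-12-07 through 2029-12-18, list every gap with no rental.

2029-12-07 through 2029-12-09

Covered (merged): 2029-11-26 through 2029-12-04, 2029-12-10 through 2029-12-26.
Uncovered inside 2029-12-07 through 2029-12-18: 2029-12-07 through 2029-12-09.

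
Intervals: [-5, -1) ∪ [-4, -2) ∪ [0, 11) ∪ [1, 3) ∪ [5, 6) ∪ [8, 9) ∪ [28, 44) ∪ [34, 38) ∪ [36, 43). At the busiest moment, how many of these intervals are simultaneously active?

Sweep endpoints in order; track running count of active intervals.
Peak of 3 reached at 36.

3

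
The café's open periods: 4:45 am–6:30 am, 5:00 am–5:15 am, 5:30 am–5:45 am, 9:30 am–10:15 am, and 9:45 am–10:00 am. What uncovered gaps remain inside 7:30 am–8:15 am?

7:30 am–8:15 am

Covered (merged): 4:45 am–6:30 am, 9:30 am–10:15 am.
Uncovered inside 7:30 am–8:15 am: 7:30 am–8:15 am.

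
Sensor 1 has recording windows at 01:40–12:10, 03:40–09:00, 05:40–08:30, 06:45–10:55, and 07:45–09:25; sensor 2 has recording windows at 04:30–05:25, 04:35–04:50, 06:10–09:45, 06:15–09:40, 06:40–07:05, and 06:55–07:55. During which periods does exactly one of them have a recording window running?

01:40–04:30, 05:25–06:10, 09:45–12:10

Merge the first list: 01:40–12:10.
Merge the second list: 04:30–05:25, 06:10–09:45.
Only in the first: 01:40–04:30, 05:25–06:10, 09:45–12:10.
Only in the second: none.
Together these are the periods covered by exactly one.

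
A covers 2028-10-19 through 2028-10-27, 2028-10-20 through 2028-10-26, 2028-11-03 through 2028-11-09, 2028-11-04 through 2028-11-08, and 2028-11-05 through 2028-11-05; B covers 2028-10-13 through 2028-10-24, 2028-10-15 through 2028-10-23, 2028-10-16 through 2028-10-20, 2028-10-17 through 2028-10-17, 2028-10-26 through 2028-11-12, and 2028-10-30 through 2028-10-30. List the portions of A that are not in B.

Merge the first list: 2028-10-19 through 2028-10-27, 2028-11-03 through 2028-11-09.
Merge the second list: 2028-10-13 through 2028-10-24, 2028-10-26 through 2028-11-12.
2028-10-19 through 2028-10-27 minus B → 2028-10-25 through 2028-10-25.
2028-11-03 through 2028-11-09: fully covered by B → removed.

2028-10-25 through 2028-10-25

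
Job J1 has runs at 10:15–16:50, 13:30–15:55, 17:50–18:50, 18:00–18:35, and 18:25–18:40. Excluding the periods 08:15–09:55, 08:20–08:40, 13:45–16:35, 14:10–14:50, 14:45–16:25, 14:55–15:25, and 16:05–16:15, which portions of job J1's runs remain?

10:15–13:45, 16:35–16:50, 17:50–18:50

First set merges to 10:15–16:50, 17:50–18:50.
Second set merges to 08:15–09:55, 13:45–16:35.
10:15–16:50 \ B = 10:15–13:45, 16:35–16:50.
17:50–18:50: nothing removed.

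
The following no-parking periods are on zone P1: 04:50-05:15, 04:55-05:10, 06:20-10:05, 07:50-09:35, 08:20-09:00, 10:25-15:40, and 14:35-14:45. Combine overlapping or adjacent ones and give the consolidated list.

04:55-05:10 overlaps/touches 04:50-05:15 → extend to 04:50-05:15.
06:20-10:05 is disjoint → start new block.
07:50-09:35 overlaps/touches 06:20-10:05 → extend to 06:20-10:05.
08:20-09:00 overlaps/touches 06:20-10:05 → extend to 06:20-10:05.
10:25-15:40 is disjoint → start new block.
14:35-14:45 overlaps/touches 10:25-15:40 → extend to 10:25-15:40.

04:50-05:15, 06:20-10:05, 10:25-15:40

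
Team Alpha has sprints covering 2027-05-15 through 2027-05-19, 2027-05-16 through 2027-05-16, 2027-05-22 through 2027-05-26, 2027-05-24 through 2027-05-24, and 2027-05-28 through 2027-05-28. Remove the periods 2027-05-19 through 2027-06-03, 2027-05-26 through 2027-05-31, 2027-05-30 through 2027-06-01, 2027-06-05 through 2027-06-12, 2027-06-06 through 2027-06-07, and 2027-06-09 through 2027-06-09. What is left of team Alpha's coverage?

First set merges to 2027-05-15 through 2027-05-19, 2027-05-22 through 2027-05-26, 2027-05-28 through 2027-05-28.
Second set merges to 2027-05-19 through 2027-06-03, 2027-06-05 through 2027-06-12.
2027-05-15 through 2027-05-19 \ B = 2027-05-15 through 2027-05-18.
2027-05-22 through 2027-05-26: entirely removed.
2027-05-28 through 2027-05-28: entirely removed.

2027-05-15 through 2027-05-18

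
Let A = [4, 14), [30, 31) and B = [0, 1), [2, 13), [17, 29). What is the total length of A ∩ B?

A ∩ B = [4, 13).
Total: 9.

9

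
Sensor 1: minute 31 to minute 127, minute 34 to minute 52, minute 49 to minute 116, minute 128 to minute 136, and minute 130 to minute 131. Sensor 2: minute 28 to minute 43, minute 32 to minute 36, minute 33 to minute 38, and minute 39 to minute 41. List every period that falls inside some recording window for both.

minute 31 to minute 43

First set merges to minute 31 to minute 127, minute 128 to minute 136.
Second set merges to minute 28 to minute 43.
minute 31 to minute 127 meets the second set on minute 31 to minute 43.
minute 128 to minute 136: no overlap with the second set.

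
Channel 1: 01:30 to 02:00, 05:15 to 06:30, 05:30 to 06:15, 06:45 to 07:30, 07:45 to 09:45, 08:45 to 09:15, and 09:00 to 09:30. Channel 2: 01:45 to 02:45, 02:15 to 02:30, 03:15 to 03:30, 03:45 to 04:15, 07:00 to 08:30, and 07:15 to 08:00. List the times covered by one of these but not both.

A, merged: 01:30-02:00, 05:15-06:30, 06:45-07:30, 07:45-09:45.
B, merged: 01:45-02:45, 03:15-03:30, 03:45-04:15, 07:00-08:30.
A but not B: 01:30-01:45, 05:15-06:30, 06:45-07:00, 08:30-09:45.
B but not A: 02:00-02:45, 03:15-03:30, 03:45-04:15, 07:30-07:45.
Combining gives A △ B.

01:30-01:45, 02:00-02:45, 03:15-03:30, 03:45-04:15, 05:15-06:30, 06:45-07:00, 07:30-07:45, 08:30-09:45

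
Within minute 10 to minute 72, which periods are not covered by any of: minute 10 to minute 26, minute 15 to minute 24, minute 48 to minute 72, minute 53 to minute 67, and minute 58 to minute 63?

minute 26 to minute 48

Covered (merged): minute 10 to minute 26, minute 48 to minute 72.
Complement within minute 10 to minute 72: minute 26 to minute 48.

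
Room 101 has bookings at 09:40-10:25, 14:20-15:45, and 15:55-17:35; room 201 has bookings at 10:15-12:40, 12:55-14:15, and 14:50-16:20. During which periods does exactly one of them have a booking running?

09:40–10:15, 10:25–12:40, 12:55–14:15, 14:20–14:50, 15:45–15:55, 16:20–17:35

A but not B: 09:40–10:15, 14:20–14:50, 16:20–17:35.
B but not A: 10:25–12:40, 12:55–14:15, 15:45–15:55.
Combining gives A △ B.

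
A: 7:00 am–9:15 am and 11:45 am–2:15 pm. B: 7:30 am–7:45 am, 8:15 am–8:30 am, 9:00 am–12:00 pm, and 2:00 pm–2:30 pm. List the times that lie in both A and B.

7:30 am–7:45 am, 8:15 am–8:30 am, 9:00 am–9:15 am, 11:45 am–12:00 pm, 2:00 pm–2:15 pm

7:00 am–9:15 am overlaps B on 7:30 am–7:45 am, 8:15 am–8:30 am, 9:00 am–9:15 am.
11:45 am–2:15 pm overlaps B on 11:45 am–12:00 pm, 2:00 pm–2:15 pm.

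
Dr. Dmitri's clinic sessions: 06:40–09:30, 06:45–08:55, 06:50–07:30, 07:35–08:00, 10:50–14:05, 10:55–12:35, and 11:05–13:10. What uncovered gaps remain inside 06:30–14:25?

06:30–06:40, 09:30–10:50, 14:05–14:25

Covered (merged): 06:40–09:30, 10:50–14:05.
Uncovered inside 06:30–14:25: 06:30–06:40, 09:30–10:50, 14:05–14:25.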